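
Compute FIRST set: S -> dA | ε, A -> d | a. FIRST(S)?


Per alternative of S: FIRST(dA) = {d}; FIRST(ε) = {ε}
FIRST(S) = {d, ε}


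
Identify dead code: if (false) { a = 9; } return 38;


condition is constant false, so the whole block is unreachable
Dead: 'if (false) { a = 9; }'


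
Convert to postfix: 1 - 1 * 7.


* has higher precedence, evaluate 1*7 first
Postfix: 1 1 7 * -


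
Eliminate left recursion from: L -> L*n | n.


Left-recursive alternatives: L*n; non-recursive: n
Introduce L': L -> nL', L' -> *nL' | ε


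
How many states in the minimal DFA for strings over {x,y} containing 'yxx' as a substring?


KMP-style automaton: 3 progress states + 1 absorbing accept = 4
Minimal DFA: 4 states


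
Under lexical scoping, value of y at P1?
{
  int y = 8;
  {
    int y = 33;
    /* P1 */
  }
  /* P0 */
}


y declared in the same block as P1
y = 33


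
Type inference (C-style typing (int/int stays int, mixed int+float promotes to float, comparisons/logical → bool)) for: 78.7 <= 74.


Operand types: float <= int
Rule: comparison yields bool
Result type: bool


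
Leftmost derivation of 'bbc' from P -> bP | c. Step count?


Derivation: P => bP => bbP => bbc
Steps: 3


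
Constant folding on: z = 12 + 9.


12 + 9 = 21 at compile time
Optimized: z = 21


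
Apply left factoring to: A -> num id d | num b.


Common prefix: 'num'
Factored: A -> num A', A' -> id d | b


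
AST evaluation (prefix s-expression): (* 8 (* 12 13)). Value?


Evaluate inner: (* 12 13) = 156
Evaluate root: (* 8 156) = 1248
Result: 1248


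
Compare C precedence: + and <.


'+' is additive (level 9); '<' is relational (level 7)
Higher level binds tighter
'+' has higher precedence than '<'


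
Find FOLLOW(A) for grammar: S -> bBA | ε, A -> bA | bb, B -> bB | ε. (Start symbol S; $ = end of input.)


$ ∈ FOLLOW(S). For each A -> αBβ: add FIRST(β)\{ε} to FOLLOW(B); if β nullable, add FOLLOW(A).
FOLLOW(A) = {$}


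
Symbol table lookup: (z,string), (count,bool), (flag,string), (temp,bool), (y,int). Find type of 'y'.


Lookup 'y' → type int


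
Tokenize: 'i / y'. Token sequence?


Scan left to right, longest-match per lexeme
Tokens: ID(i), OP(/), ID(y)


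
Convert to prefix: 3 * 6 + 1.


left-to-right (same/higher precedence on left): tree is (+ (* 3 6) 1)
Prefix: + * 3 6 1


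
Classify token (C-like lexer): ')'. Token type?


Pattern: delimiter/punctuation
Type: PUNCTUATION


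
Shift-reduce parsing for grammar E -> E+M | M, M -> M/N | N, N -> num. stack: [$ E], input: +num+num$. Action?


shift '+' to continue E -> E+M
Action: shift


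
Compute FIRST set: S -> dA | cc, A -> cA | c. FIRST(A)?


Per alternative of A: FIRST(cA) = {c}; FIRST(c) = {c}
FIRST(A) = {c}


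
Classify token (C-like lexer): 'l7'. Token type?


Pattern: letter/underscore followed by alphanumerics, not a keyword
Type: IDENTIFIER


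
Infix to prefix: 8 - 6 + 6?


left-to-right (same/higher precedence on left): tree is (+ (- 8 6) 6)
Prefix: + - 8 6 6


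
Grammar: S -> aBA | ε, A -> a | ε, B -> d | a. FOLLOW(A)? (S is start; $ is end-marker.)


$ ∈ FOLLOW(S). For each A -> αBβ: add FIRST(β)\{ε} to FOLLOW(B); if β nullable, add FOLLOW(A).
FOLLOW(A) = {$}


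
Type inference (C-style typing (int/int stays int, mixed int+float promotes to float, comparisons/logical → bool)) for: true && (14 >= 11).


Operand types: bool && bool
Rule: logical operators take bool operands and yield bool
Result type: bool


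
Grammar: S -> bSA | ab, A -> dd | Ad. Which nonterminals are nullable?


A nonterminal is nullable iff some alternative derives ε (directly, or every symbol in it is nullable)
Nullable: {}


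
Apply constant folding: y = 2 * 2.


2 * 2 = 4 at compile time
Optimized: y = 4


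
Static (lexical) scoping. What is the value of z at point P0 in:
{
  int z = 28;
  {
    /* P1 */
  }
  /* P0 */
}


z declared in the same block as P0
z = 28


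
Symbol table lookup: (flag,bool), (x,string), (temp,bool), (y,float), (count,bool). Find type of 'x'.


Lookup 'x' → type string


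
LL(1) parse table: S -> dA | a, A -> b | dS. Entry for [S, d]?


For [S, d]: 'd' ∈ FIRST(dA)
Entry: S -> dA


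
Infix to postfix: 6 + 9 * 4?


* has higher precedence, evaluate 9*4 first
Postfix: 6 9 4 * +


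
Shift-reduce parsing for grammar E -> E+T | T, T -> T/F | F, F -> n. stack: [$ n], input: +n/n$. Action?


'n' on top is the handle for F -> n
Action: reduce (F -> n)


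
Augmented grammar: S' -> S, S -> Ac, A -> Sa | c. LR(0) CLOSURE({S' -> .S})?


Start: S' -> .S
For each item with dot before a nonterminal B, add B -> .γ for every B-production
Closure: [S' -> .S, S -> .Ac, A -> .Sa, A -> .c]


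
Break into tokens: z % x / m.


Scan left to right, longest-match per lexeme
Tokens: ID(z), OP(%), ID(x), OP(/), ID(m)


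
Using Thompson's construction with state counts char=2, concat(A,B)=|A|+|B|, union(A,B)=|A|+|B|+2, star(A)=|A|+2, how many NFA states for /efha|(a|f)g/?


Syntax tree has 7 char leaf(s), 2 union(s), 0 star(s)
chars contribute 7×2 = 14; each union adds +2; each star adds +2
Total: 14 + 4 + 0 = 18 states


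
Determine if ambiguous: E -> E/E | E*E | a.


'a/a*a' has two parse trees (no precedence encoded between / and *)
Ambiguous


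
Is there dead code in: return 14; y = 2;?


statement follows a return and is unreachable
Dead: 'y = 2'


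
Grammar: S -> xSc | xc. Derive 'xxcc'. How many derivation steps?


Derivation: S => xSc => xxcc
Steps: 2


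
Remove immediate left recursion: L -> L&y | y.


Left-recursive alternatives: L&y; non-recursive: y
Introduce L': L -> yL', L' -> &yL' | ε


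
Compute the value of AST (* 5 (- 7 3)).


Evaluate inner: (- 7 3) = 4
Evaluate root: (* 5 4) = 20
Result: 20


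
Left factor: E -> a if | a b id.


Common prefix: 'a'
Factored: E -> a E', E' -> if | b id


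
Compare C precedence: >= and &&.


'>=' is relational (level 7); '&&' is logical AND (level 2)
Higher level binds tighter
'>=' has higher precedence than '&&'


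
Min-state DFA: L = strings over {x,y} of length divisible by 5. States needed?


Track length mod 5: states 0..4, accept at 0
Minimal DFA: 5 states


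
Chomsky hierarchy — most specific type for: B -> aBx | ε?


Single nonterminal LHS, but a^n x^n is not regular
Classification: Type 2 (Context-Free)


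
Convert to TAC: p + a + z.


Break into single-operator statements:
t1 = p + a
t2 = t1 + z


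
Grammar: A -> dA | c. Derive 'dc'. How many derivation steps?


Derivation: A => dA => dc
Steps: 2


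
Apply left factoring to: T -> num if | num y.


Common prefix: 'num'
Factored: T -> num T', T' -> if | y


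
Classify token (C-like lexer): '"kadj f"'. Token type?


Pattern: double-quoted sequence
Type: STRING_LITERAL


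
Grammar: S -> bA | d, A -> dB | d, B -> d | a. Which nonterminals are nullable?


A nonterminal is nullable iff some alternative derives ε (directly, or every symbol in it is nullable)
Nullable: {}


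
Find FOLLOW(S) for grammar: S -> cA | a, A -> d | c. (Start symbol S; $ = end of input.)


$ ∈ FOLLOW(S). For each A -> αBβ: add FIRST(β)\{ε} to FOLLOW(B); if β nullable, add FOLLOW(A).
FOLLOW(S) = {$}


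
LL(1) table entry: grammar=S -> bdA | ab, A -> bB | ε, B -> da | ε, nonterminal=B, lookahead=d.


For [B, d]: 'd' ∈ FIRST(da)
Entry: B -> da


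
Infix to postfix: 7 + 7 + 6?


Left to right (same or higher precedence on left)
Postfix: 7 7 + 6 +


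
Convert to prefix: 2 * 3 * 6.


left-to-right (same/higher precedence on left): tree is (* (* 2 3) 6)
Prefix: * * 2 3 6


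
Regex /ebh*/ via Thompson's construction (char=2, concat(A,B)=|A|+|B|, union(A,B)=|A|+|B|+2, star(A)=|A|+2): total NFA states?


Syntax tree has 3 char leaf(s), 0 union(s), 1 star(s)
chars contribute 3×2 = 6; each union adds +2; each star adds +2
Total: 6 + 0 + 2 = 8 states


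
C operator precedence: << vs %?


'%' is multiplicative (level 10); '<<' is shift (level 8)
Higher level binds tighter
'%' has higher precedence than '<<'


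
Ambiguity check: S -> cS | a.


right-linear, alternatives start with distinct terminals 'c' vs 'a': unique leftmost derivation
Unambiguous


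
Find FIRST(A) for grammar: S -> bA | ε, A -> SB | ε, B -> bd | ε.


Per alternative of A: FIRST(SB) = {b, ε}; FIRST(ε) = {ε}
FIRST(A) = {b, ε}


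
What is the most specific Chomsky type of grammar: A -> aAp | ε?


Single nonterminal LHS, but a^n p^n is not regular
Classification: Type 2 (Context-Free)


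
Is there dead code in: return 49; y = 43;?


statement follows a return and is unreachable
Dead: 'y = 43'


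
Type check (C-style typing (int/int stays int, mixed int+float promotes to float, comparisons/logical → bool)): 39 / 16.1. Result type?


Operand types: int / float
Rule: mixed int/float promotes to float; int/int stays int
Result type: float


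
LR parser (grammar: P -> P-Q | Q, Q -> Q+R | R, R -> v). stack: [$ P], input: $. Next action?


start symbol P on stack, input exhausted
Action: accept


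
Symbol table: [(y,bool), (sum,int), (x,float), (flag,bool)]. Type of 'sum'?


Lookup 'sum' → type int


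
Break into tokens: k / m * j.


Scan left to right, longest-match per lexeme
Tokens: ID(k), OP(/), ID(m), OP(*), ID(j)


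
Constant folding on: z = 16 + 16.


16 + 16 = 32 at compile time
Optimized: z = 32


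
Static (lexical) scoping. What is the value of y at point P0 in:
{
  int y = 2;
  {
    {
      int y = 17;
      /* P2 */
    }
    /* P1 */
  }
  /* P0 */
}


y declared in the same block as P0
y = 2


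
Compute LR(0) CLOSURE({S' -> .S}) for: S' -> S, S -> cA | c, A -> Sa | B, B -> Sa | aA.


Start: S' -> .S
For each item with dot before a nonterminal B, add B -> .γ for every B-production
Closure: [S' -> .S, S -> .cA, S -> .c]


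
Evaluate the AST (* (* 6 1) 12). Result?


Evaluate inner: (* 6 1) = 6
Evaluate root: (* 6 12) = 72
Result: 72


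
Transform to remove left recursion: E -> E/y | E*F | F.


Left-recursive alternatives: E/y, E*F; non-recursive: F
Introduce E': E -> FE', E' -> /yE' | *FE' | ε


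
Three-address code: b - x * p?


Break into single-operator statements:
t1 = x * p
t2 = b - t1


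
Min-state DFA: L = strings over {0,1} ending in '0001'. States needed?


Track the longest suffix of input matching a prefix of '0001': 5 classes (prefixes of length 0..4)
Minimal DFA: 5 states


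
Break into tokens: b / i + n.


Scan left to right, longest-match per lexeme
Tokens: ID(b), OP(/), ID(i), OP(+), ID(n)


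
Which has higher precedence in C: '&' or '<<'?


'<<' is shift (level 8); '&' is bitwise AND (level 5)
Higher level binds tighter
'<<' has higher precedence than '&'


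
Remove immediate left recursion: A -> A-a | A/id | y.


Left-recursive alternatives: A-a, A/id; non-recursive: y
Introduce A': A -> yA', A' -> -aA' | /idA' | ε


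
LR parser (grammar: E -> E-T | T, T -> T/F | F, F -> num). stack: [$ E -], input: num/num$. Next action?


no handle ('E-' is not any RHS); shift 'num'
Action: shift


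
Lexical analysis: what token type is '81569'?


Pattern: digits only
Type: INTEGER_LITERAL


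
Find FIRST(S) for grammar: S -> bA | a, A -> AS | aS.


Per alternative of S: FIRST(bA) = {b}; FIRST(a) = {a}
FIRST(S) = {a, b}


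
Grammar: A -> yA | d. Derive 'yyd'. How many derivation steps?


Derivation: A => yA => yyA => yyd
Steps: 3


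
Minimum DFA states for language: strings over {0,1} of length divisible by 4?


Track length mod 4: states 0..3, accept at 0
Minimal DFA: 4 states


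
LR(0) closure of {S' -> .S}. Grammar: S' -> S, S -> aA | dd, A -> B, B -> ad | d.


Start: S' -> .S
For each item with dot before a nonterminal B, add B -> .γ for every B-production
Closure: [S' -> .S, S -> .aA, S -> .dd]


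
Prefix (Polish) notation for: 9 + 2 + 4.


left-to-right (same/higher precedence on left): tree is (+ (+ 9 2) 4)
Prefix: + + 9 2 4


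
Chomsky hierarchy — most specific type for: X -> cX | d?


Right-linear: every RHS is a terminal or a terminal followed by one nonterminal
Classification: Type 3 (Regular)


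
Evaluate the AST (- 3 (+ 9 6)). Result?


Evaluate inner: (+ 9 6) = 15
Evaluate root: (- 3 15) = -12
Result: -12


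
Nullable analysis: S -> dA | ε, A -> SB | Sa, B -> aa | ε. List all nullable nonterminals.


A nonterminal is nullable iff some alternative derives ε (directly, or every symbol in it is nullable)
Nullable: {A, B, S}


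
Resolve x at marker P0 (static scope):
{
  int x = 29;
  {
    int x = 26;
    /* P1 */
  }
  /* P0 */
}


x declared in the same block as P0
x = 29


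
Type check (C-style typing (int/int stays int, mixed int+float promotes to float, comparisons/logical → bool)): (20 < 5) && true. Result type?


Operand types: bool && bool
Rule: logical operators take bool operands and yield bool
Result type: bool


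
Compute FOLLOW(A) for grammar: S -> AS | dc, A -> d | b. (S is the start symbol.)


$ ∈ FOLLOW(S). For each A -> αBβ: add FIRST(β)\{ε} to FOLLOW(B); if β nullable, add FOLLOW(A).
FOLLOW(A) = {b, d}


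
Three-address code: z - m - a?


Break into single-operator statements:
t1 = z - m
t2 = t1 - a


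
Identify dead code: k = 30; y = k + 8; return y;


k is read by y's definition; y is returned
No dead code


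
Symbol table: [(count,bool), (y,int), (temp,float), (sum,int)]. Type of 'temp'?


Lookup 'temp' → type float


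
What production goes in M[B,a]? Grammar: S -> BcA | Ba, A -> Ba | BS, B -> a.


For [B, a]: 'a' ∈ FIRST(a)
Entry: B -> a


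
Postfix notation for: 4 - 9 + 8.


Left to right (same or higher precedence on left)
Postfix: 4 9 - 8 +


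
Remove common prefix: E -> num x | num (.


Common prefix: 'num'
Factored: E -> num E', E' -> x | (


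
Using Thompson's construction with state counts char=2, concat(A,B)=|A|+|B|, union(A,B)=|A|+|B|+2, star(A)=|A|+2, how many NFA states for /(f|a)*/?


Syntax tree has 2 char leaf(s), 1 union(s), 1 star(s)
chars contribute 2×2 = 4; each union adds +2; each star adds +2
Total: 4 + 2 + 2 = 8 states


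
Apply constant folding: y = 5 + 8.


5 + 8 = 13 at compile time
Optimized: y = 13


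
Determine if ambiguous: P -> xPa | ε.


balanced x^n…a^n: each string has a unique parse
Unambiguous


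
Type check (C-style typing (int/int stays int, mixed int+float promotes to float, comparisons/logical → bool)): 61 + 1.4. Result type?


Operand types: int + float
Rule: mixed int/float promotes to float; int/int stays int
Result type: float


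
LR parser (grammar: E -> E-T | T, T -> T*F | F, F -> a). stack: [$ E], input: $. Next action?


start symbol E on stack, input exhausted
Action: accept


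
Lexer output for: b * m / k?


Scan left to right, longest-match per lexeme
Tokens: ID(b), OP(*), ID(m), OP(/), ID(k)


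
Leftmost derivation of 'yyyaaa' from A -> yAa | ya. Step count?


Derivation: A => yAa => yyAaa => yyyaaa
Steps: 3


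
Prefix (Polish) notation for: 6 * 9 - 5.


left-to-right (same/higher precedence on left): tree is (- (* 6 9) 5)
Prefix: - * 6 9 5


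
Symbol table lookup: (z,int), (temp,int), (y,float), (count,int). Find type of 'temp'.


Lookup 'temp' → type int


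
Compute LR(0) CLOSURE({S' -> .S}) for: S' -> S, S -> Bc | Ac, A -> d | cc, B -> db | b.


Start: S' -> .S
For each item with dot before a nonterminal B, add B -> .γ for every B-production
Closure: [S' -> .S, S -> .Bc, S -> .Ac, B -> .db, B -> .b, A -> .d, A -> .cc]


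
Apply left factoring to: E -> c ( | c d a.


Common prefix: 'c'
Factored: E -> c E', E' -> ( | d a


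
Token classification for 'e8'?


Pattern: letter/underscore followed by alphanumerics, not a keyword
Type: IDENTIFIER


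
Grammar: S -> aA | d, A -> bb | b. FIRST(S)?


Per alternative of S: FIRST(aA) = {a}; FIRST(d) = {d}
FIRST(S) = {a, d}


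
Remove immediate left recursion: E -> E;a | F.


Left-recursive alternatives: E;a; non-recursive: F
Introduce E': E -> FE', E' -> ;aE' | ε


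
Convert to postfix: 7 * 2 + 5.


Left to right (same or higher precedence on left)
Postfix: 7 2 * 5 +


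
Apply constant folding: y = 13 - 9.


13 - 9 = 4 at compile time
Optimized: y = 4


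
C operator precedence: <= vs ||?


'<=' is relational (level 7); '||' is logical OR (level 1)
Higher level binds tighter
'<=' has higher precedence than '||'


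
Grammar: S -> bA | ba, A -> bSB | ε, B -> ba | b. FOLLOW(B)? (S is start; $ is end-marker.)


$ ∈ FOLLOW(S). For each A -> αBβ: add FIRST(β)\{ε} to FOLLOW(B); if β nullable, add FOLLOW(A).
FOLLOW(B) = {$, b}


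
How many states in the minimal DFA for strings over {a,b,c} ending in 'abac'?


Track the longest suffix of input matching a prefix of 'abac': 5 classes (prefixes of length 0..4)
Minimal DFA: 5 states


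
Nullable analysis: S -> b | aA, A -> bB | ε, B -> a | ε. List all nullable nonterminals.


A nonterminal is nullable iff some alternative derives ε (directly, or every symbol in it is nullable)
Nullable: {A, B}


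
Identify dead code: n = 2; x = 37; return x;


n is assigned but never read
Dead: 'n = 2'


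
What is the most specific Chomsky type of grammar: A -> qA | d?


Right-linear: every RHS is a terminal or a terminal followed by one nonterminal
Classification: Type 3 (Regular)


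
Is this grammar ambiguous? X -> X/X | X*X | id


'id/id*id' has two parse trees (no precedence encoded between / and *)
Ambiguous


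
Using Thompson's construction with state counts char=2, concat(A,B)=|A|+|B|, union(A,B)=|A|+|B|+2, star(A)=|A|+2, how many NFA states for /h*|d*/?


Syntax tree has 2 char leaf(s), 1 union(s), 2 star(s)
chars contribute 2×2 = 4; each union adds +2; each star adds +2
Total: 4 + 2 + 4 = 10 states


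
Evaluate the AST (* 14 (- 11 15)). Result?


Evaluate inner: (- 11 15) = -4
Evaluate root: (* 14 -4) = -56
Result: -56


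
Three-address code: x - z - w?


Break into single-operator statements:
t1 = x - z
t2 = t1 - w


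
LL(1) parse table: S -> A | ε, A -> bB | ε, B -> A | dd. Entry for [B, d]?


For [B, d]: 'd' ∈ FIRST(dd)
Entry: B -> dd


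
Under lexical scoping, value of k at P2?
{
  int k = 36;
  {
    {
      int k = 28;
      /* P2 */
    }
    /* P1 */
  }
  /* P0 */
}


k declared in the same block as P2
k = 28


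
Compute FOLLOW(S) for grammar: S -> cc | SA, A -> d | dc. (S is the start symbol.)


$ ∈ FOLLOW(S). For each A -> αBβ: add FIRST(β)\{ε} to FOLLOW(B); if β nullable, add FOLLOW(A).
FOLLOW(S) = {$, d}


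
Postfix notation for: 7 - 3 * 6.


* has higher precedence, evaluate 3*6 first
Postfix: 7 3 6 * -


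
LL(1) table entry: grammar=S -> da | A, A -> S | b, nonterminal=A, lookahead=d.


For [A, d]: 'd' ∈ FIRST(S)
Entry: A -> S


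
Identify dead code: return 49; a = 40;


statement follows a return and is unreachable
Dead: 'a = 40'


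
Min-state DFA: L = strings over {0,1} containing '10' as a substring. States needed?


KMP-style automaton: 2 progress states + 1 absorbing accept = 3
Minimal DFA: 3 states


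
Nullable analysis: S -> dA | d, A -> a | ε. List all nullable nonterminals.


A nonterminal is nullable iff some alternative derives ε (directly, or every symbol in it is nullable)
Nullable: {A}


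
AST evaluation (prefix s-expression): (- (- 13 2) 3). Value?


Evaluate inner: (- 13 2) = 11
Evaluate root: (- 11 3) = 8
Result: 8


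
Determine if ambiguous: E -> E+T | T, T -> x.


precedence layered via separate nonterminal T: deterministic
Unambiguous


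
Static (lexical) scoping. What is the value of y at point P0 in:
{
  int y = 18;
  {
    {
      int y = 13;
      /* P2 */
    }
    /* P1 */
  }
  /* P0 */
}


y declared in the same block as P0
y = 18


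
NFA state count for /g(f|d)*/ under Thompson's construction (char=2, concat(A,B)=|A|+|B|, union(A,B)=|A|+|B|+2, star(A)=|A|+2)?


Syntax tree has 3 char leaf(s), 1 union(s), 1 star(s)
chars contribute 3×2 = 6; each union adds +2; each star adds +2
Total: 6 + 2 + 2 = 10 states


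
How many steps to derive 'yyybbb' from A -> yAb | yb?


Derivation: A => yAb => yyAbb => yyybbb
Steps: 3


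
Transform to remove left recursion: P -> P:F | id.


Left-recursive alternatives: P:F; non-recursive: id
Introduce P': P -> idP', P' -> :FP' | ε


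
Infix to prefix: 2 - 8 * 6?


'*' binds tighter: tree is (- 2 (* 8 6))
Prefix: - 2 * 8 6


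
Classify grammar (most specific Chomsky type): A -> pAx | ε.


Single nonterminal LHS, but p^n x^n is not regular
Classification: Type 2 (Context-Free)


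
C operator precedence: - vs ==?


'-' is additive (level 9); '==' is equality (level 6)
Higher level binds tighter
'-' has higher precedence than '=='


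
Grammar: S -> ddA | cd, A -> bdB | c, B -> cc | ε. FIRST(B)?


Per alternative of B: FIRST(cc) = {c}; FIRST(ε) = {ε}
FIRST(B) = {c, ε}


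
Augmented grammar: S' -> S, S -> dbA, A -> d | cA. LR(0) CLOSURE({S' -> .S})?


Start: S' -> .S
For each item with dot before a nonterminal B, add B -> .γ for every B-production
Closure: [S' -> .S, S -> .dbA]


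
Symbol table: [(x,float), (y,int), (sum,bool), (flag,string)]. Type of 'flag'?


Lookup 'flag' → type string


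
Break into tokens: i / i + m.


Scan left to right, longest-match per lexeme
Tokens: ID(i), OP(/), ID(i), OP(+), ID(m)


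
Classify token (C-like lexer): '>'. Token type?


Pattern: operator symbol
Type: OPERATOR


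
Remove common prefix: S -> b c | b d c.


Common prefix: 'b'
Factored: S -> b S', S' -> c | d c


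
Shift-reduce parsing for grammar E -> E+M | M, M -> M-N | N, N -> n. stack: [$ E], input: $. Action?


start symbol E on stack, input exhausted
Action: accept


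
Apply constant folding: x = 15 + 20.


15 + 20 = 35 at compile time
Optimized: x = 35


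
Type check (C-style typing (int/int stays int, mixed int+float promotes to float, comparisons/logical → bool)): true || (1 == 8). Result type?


Operand types: bool || bool
Rule: logical operators take bool operands and yield bool
Result type: bool


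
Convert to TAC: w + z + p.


Break into single-operator statements:
t1 = w + z
t2 = t1 + p


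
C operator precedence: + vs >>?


'+' is additive (level 9); '>>' is shift (level 8)
Higher level binds tighter
'+' has higher precedence than '>>'


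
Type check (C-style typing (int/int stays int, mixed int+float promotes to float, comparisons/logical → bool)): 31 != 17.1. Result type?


Operand types: int != float
Rule: comparison yields bool
Result type: bool


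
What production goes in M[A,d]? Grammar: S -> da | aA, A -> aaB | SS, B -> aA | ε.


For [A, d]: 'd' ∈ FIRST(SS)
Entry: A -> SS


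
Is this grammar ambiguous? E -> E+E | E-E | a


'a+a-a' has two parse trees (no precedence encoded between + and -)
Ambiguous


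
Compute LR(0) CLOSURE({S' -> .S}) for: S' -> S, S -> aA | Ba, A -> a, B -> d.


Start: S' -> .S
For each item with dot before a nonterminal B, add B -> .γ for every B-production
Closure: [S' -> .S, S -> .aA, S -> .Ba, B -> .d]


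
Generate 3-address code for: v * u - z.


Break into single-operator statements:
t1 = v * u
t2 = t1 - z


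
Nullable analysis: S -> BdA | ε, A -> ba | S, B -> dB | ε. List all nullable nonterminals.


A nonterminal is nullable iff some alternative derives ε (directly, or every symbol in it is nullable)
Nullable: {A, B, S}


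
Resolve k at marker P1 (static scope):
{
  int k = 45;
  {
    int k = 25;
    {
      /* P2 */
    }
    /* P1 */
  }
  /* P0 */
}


k declared in the same block as P1
k = 25


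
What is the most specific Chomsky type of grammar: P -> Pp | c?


Left-linear: every RHS is a terminal or one nonterminal followed by a terminal
Classification: Type 3 (Regular)


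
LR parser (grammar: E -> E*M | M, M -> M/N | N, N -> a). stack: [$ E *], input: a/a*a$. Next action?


no handle ('E*' is not any RHS); shift 'a'
Action: shift


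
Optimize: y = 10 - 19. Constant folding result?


10 - 19 = -9 at compile time
Optimized: y = -9


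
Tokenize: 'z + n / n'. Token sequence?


Scan left to right, longest-match per lexeme
Tokens: ID(z), OP(+), ID(n), OP(/), ID(n)


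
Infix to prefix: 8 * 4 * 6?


left-to-right (same/higher precedence on left): tree is (* (* 8 4) 6)
Prefix: * * 8 4 6


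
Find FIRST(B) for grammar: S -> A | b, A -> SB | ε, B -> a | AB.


Per alternative of B: FIRST(a) = {a}; FIRST(AB) = {a, b}
FIRST(B) = {a, b}


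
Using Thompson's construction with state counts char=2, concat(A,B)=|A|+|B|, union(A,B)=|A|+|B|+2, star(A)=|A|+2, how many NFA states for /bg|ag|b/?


Syntax tree has 5 char leaf(s), 2 union(s), 0 star(s)
chars contribute 5×2 = 10; each union adds +2; each star adds +2
Total: 10 + 4 + 0 = 14 states


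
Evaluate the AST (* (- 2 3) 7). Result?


Evaluate inner: (- 2 3) = -1
Evaluate root: (* -1 7) = -7
Result: -7


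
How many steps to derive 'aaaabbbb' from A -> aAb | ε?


Derivation: A => aAb => aaAbb => aaaAbbb => aaaaAbbbb => aaaabbbb
Steps: 5


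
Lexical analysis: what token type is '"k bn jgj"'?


Pattern: double-quoted sequence
Type: STRING_LITERAL


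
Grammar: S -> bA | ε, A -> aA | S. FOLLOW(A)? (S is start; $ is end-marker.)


$ ∈ FOLLOW(S). For each A -> αBβ: add FIRST(β)\{ε} to FOLLOW(B); if β nullable, add FOLLOW(A).
FOLLOW(A) = {$}


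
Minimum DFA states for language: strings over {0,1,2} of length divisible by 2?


Track length mod 2: states 0..1, accept at 0
Minimal DFA: 2 states


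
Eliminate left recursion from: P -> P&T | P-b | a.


Left-recursive alternatives: P&T, P-b; non-recursive: a
Introduce P': P -> aP', P' -> &TP' | -bP' | ε


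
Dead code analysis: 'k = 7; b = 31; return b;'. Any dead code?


k is assigned but never read
Dead: 'k = 7'


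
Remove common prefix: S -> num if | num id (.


Common prefix: 'num'
Factored: S -> num S', S' -> if | id (


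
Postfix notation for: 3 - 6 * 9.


* has higher precedence, evaluate 6*9 first
Postfix: 3 6 9 * -


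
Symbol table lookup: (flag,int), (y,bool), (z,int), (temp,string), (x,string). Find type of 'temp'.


Lookup 'temp' → type string


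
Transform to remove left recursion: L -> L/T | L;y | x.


Left-recursive alternatives: L/T, L;y; non-recursive: x
Introduce L': L -> xL', L' -> /TL' | ;yL' | ε


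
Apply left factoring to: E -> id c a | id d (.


Common prefix: 'id'
Factored: E -> id E', E' -> c a | d (


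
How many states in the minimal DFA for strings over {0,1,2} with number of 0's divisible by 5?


Track (count of 0) mod 5: states 0..4, accept at 0
Minimal DFA: 5 states


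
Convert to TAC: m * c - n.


Break into single-operator statements:
t1 = m * c
t2 = t1 - n


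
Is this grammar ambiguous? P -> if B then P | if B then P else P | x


dangling else: 'if B then if B then x else x' parses two ways
Ambiguous


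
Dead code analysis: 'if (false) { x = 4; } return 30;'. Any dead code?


condition is constant false, so the whole block is unreachable
Dead: 'if (false) { x = 4; }'


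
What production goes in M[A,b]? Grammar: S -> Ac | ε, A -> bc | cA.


For [A, b]: 'b' ∈ FIRST(bc)
Entry: A -> bc


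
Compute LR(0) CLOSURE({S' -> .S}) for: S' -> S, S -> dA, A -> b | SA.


Start: S' -> .S
For each item with dot before a nonterminal B, add B -> .γ for every B-production
Closure: [S' -> .S, S -> .dA]


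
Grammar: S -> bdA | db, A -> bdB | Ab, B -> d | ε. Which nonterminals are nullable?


A nonterminal is nullable iff some alternative derives ε (directly, or every symbol in it is nullable)
Nullable: {B}


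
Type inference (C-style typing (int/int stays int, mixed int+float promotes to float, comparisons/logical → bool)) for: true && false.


Operand types: bool && bool
Rule: logical operators take bool operands and yield bool
Result type: bool


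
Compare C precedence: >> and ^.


'>>' is shift (level 8); '^' is bitwise XOR (level 4)
Higher level binds tighter
'>>' has higher precedence than '^'


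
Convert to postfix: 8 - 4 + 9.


Left to right (same or higher precedence on left)
Postfix: 8 4 - 9 +


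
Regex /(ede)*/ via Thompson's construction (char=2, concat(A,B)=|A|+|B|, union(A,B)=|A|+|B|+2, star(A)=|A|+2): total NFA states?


Syntax tree has 3 char leaf(s), 0 union(s), 1 star(s)
chars contribute 3×2 = 6; each union adds +2; each star adds +2
Total: 6 + 0 + 2 = 8 states


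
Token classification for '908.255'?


Pattern: digits with a decimal point
Type: FLOAT_LITERAL


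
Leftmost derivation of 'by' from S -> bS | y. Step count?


Derivation: S => bS => by
Steps: 2


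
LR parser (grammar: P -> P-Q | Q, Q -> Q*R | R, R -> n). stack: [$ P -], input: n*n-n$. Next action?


no handle ('P-' is not any RHS); shift 'n'
Action: shift


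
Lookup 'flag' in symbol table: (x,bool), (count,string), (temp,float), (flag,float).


Lookup 'flag' → type float


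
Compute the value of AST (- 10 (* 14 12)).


Evaluate inner: (* 14 12) = 168
Evaluate root: (- 10 168) = -158
Result: -158


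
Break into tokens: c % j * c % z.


Scan left to right, longest-match per lexeme
Tokens: ID(c), OP(%), ID(j), OP(*), ID(c), OP(%), ID(z)


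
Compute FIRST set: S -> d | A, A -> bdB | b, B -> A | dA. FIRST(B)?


Per alternative of B: FIRST(A) = {b}; FIRST(dA) = {d}
FIRST(B) = {b, d}


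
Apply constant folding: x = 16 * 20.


16 * 20 = 320 at compile time
Optimized: x = 320


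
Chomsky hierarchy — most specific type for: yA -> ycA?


LHS has context (more than one symbol) and |LHS| ≤ |RHS|
Classification: Type 1 (Context-Sensitive)


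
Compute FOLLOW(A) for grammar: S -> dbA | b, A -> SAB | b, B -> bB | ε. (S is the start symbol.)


$ ∈ FOLLOW(S). For each A -> αBβ: add FIRST(β)\{ε} to FOLLOW(B); if β nullable, add FOLLOW(A).
FOLLOW(A) = {$, b, d}


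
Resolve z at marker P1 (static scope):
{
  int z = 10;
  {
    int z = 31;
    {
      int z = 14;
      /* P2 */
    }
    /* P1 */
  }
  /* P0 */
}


z declared in the same block as P1
z = 31


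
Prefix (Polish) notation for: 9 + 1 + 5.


left-to-right (same/higher precedence on left): tree is (+ (+ 9 1) 5)
Prefix: + + 9 1 5


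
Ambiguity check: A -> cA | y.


right-linear, alternatives start with distinct terminals 'c' vs 'y': unique leftmost derivation
Unambiguous


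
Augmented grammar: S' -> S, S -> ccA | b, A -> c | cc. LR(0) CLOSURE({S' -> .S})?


Start: S' -> .S
For each item with dot before a nonterminal B, add B -> .γ for every B-production
Closure: [S' -> .S, S -> .ccA, S -> .b]


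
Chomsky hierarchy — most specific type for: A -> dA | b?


Right-linear: every RHS is a terminal or a terminal followed by one nonterminal
Classification: Type 3 (Regular)


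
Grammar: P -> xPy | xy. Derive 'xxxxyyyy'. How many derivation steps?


Derivation: P => xPy => xxPyy => xxxPyyy => xxxxyyyy
Steps: 4


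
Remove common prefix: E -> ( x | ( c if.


Common prefix: '('
Factored: E -> ( E', E' -> x | c if


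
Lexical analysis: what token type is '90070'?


Pattern: digits only
Type: INTEGER_LITERAL


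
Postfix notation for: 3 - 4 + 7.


Left to right (same or higher precedence on left)
Postfix: 3 4 - 7 +


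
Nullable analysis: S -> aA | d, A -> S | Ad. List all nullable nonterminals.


A nonterminal is nullable iff some alternative derives ε (directly, or every symbol in it is nullable)
Nullable: {}


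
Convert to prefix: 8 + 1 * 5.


'*' binds tighter: tree is (+ 8 (* 1 5))
Prefix: + 8 * 1 5


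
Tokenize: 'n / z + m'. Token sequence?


Scan left to right, longest-match per lexeme
Tokens: ID(n), OP(/), ID(z), OP(+), ID(m)


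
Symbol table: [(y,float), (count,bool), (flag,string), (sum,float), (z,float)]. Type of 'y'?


Lookup 'y' → type float


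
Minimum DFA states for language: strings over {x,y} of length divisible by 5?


Track length mod 5: states 0..4, accept at 0
Minimal DFA: 5 states


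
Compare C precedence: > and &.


'>' is relational (level 7); '&' is bitwise AND (level 5)
Higher level binds tighter
'>' has higher precedence than '&'


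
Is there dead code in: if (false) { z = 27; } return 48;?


condition is constant false, so the whole block is unreachable
Dead: 'if (false) { z = 27; }'


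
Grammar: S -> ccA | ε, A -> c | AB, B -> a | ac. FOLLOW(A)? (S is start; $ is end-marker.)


$ ∈ FOLLOW(S). For each A -> αBβ: add FIRST(β)\{ε} to FOLLOW(B); if β nullable, add FOLLOW(A).
FOLLOW(A) = {$, a}


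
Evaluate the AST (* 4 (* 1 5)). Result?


Evaluate inner: (* 1 5) = 5
Evaluate root: (* 4 5) = 20
Result: 20


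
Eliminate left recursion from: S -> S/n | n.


Left-recursive alternatives: S/n; non-recursive: n
Introduce S': S -> nS', S' -> /nS' | ε


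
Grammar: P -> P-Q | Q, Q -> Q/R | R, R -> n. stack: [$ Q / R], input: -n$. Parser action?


handle 'Q/R' on top
Action: reduce (Q -> Q/R)


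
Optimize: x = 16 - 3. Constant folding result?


16 - 3 = 13 at compile time
Optimized: x = 13


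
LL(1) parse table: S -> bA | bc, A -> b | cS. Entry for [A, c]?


For [A, c]: 'c' ∈ FIRST(cS)
Entry: A -> cS


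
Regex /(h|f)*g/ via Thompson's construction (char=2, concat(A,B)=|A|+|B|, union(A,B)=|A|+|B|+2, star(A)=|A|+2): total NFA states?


Syntax tree has 3 char leaf(s), 1 union(s), 1 star(s)
chars contribute 3×2 = 6; each union adds +2; each star adds +2
Total: 6 + 2 + 2 = 10 states


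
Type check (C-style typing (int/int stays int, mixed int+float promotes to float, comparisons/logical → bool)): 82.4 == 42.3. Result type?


Operand types: float == float
Rule: comparison yields bool
Result type: bool


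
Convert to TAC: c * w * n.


Break into single-operator statements:
t1 = c * w
t2 = t1 * n


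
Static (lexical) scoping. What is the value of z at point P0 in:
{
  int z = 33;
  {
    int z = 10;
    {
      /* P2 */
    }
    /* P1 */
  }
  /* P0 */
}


z declared in the same block as P0
z = 33


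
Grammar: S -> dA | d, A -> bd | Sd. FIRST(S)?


Per alternative of S: FIRST(dA) = {d}; FIRST(d) = {d}
FIRST(S) = {d}


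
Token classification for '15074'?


Pattern: digits only
Type: INTEGER_LITERAL


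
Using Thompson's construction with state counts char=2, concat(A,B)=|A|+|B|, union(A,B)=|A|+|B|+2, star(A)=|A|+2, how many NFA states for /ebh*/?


Syntax tree has 3 char leaf(s), 0 union(s), 1 star(s)
chars contribute 3×2 = 6; each union adds +2; each star adds +2
Total: 6 + 0 + 2 = 8 states


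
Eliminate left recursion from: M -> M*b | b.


Left-recursive alternatives: M*b; non-recursive: b
Introduce M': M -> bM', M' -> *bM' | ε


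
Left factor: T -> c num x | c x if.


Common prefix: 'c'
Factored: T -> c T', T' -> num x | x if


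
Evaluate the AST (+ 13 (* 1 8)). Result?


Evaluate inner: (* 1 8) = 8
Evaluate root: (+ 13 8) = 21
Result: 21


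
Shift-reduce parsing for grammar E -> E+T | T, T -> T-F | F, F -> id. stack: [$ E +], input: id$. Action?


no handle ('E+' is not any RHS); shift 'id'
Action: shift


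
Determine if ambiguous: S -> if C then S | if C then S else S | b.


dangling else: 'if C then if C then b else b' parses two ways
Ambiguous


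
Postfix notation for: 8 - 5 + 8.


Left to right (same or higher precedence on left)
Postfix: 8 5 - 8 +


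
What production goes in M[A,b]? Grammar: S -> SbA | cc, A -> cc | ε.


For [A, b]: ε is nullable and 'b' ∈ FOLLOW(A)
Entry: A -> ε


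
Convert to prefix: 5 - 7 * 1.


'*' binds tighter: tree is (- 5 (* 7 1))
Prefix: - 5 * 7 1


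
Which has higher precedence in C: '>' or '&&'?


'>' is relational (level 7); '&&' is logical AND (level 2)
Higher level binds tighter
'>' has higher precedence than '&&'


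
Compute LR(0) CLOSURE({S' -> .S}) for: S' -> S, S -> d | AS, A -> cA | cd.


Start: S' -> .S
For each item with dot before a nonterminal B, add B -> .γ for every B-production
Closure: [S' -> .S, S -> .d, S -> .AS, A -> .cA, A -> .cd]


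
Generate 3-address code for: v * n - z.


Break into single-operator statements:
t1 = v * n
t2 = t1 - z


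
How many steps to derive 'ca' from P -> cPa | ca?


Derivation: P => ca
Steps: 1


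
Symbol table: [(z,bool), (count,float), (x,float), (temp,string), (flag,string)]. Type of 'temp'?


Lookup 'temp' → type string


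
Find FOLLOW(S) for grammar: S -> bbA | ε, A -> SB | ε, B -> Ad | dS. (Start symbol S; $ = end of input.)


$ ∈ FOLLOW(S). For each A -> αBβ: add FIRST(β)\{ε} to FOLLOW(B); if β nullable, add FOLLOW(A).
FOLLOW(S) = {$, b, d}


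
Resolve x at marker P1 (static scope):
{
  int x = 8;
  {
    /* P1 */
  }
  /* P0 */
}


P1's block does not declare x; resolves to the enclosing declaration at depth 0
x = 8


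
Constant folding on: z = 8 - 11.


8 - 11 = -3 at compile time
Optimized: z = -3


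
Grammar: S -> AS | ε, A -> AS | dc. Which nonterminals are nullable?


A nonterminal is nullable iff some alternative derives ε (directly, or every symbol in it is nullable)
Nullable: {S}


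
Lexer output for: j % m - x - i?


Scan left to right, longest-match per lexeme
Tokens: ID(j), OP(%), ID(m), OP(-), ID(x), OP(-), ID(i)


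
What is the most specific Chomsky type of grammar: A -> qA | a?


Right-linear: every RHS is a terminal or a terminal followed by one nonterminal
Classification: Type 3 (Regular)


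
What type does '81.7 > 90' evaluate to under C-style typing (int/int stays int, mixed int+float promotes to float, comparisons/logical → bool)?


Operand types: float > int
Rule: comparison yields bool
Result type: bool


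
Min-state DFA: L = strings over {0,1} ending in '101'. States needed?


Track the longest suffix of input matching a prefix of '101': 4 classes (prefixes of length 0..3)
Minimal DFA: 4 states


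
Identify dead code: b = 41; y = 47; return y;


b is assigned but never read
Dead: 'b = 41'


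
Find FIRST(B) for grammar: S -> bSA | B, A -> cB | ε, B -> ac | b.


Per alternative of B: FIRST(ac) = {a}; FIRST(b) = {b}
FIRST(B) = {a, b}


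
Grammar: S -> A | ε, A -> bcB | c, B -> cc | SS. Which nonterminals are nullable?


A nonterminal is nullable iff some alternative derives ε (directly, or every symbol in it is nullable)
Nullable: {B, S}


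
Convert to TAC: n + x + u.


Break into single-operator statements:
t1 = n + x
t2 = t1 + u


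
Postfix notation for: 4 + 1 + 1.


Left to right (same or higher precedence on left)
Postfix: 4 1 + 1 +


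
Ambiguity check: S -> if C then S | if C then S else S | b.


dangling else: 'if C then if C then b else b' parses two ways
Ambiguous


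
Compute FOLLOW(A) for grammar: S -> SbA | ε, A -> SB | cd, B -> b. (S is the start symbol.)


$ ∈ FOLLOW(S). For each A -> αBβ: add FIRST(β)\{ε} to FOLLOW(B); if β nullable, add FOLLOW(A).
FOLLOW(A) = {$, b}
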